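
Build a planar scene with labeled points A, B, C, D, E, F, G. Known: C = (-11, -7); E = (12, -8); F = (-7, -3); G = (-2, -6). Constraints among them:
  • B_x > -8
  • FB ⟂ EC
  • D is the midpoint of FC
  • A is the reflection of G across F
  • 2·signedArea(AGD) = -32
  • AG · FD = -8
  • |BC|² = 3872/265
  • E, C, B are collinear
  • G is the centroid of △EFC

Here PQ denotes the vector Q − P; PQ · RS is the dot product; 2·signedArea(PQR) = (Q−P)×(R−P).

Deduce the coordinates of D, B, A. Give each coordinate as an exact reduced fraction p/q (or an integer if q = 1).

1. D_x = -9  [D is the midpoint of FC]
2. D_y = -5  [D is the midpoint of FC]
   → D = (-9, -5)
3. B_x = -1903/265  [E, C, B are collinear ∩ FB ⟂ EC]
4. B_y = -1899/265  [E, C, B are collinear ∩ FB ⟂ EC]
   → B = (-1903/265, -1899/265)
5. A_x = -12  [A is the reflection of G across F]
6. A_y = 0  [A is the reflection of G across F]
   → A = (-12, 0)

A = (-12, 0)
B = (-1903/265, -1899/265)
D = (-9, -5)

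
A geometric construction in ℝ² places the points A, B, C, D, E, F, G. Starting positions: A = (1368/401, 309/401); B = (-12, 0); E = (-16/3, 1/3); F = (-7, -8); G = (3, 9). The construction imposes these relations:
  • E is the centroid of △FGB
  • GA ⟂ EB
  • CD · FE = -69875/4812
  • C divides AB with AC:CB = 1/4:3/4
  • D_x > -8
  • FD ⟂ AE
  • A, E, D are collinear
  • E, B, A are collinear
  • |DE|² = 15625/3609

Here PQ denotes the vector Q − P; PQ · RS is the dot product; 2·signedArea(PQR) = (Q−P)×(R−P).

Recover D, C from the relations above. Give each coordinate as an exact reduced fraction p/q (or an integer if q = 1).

1. D_x = -2972/401  [A, E, D are collinear ∩ FD ⟂ AE]
2. D_y = 92/401  [A, E, D are collinear ∩ FD ⟂ AE]
   → D = (-2972/401, 92/401)
3. C_x = -177/401  [C divides AB with AC:CB = 1/4:3/4]
4. C_y = 927/1604  [C divides AB with AC:CB = 1/4:3/4]
   → C = (-177/401, 927/1604)

C = (-177/401, 927/1604)
D = (-2972/401, 92/401)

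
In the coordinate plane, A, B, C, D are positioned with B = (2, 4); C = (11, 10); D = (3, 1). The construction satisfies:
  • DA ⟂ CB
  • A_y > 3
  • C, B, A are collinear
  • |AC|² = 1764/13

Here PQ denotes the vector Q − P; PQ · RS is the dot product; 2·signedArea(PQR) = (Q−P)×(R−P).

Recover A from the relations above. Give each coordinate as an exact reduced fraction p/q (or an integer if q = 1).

A = (17/13, 46/13)

1. A_x = 17/13  [C, B, A are collinear ∩ DA ⟂ CB]
2. A_y = 46/13  [C, B, A are collinear ∩ DA ⟂ CB]
   → A = (17/13, 46/13)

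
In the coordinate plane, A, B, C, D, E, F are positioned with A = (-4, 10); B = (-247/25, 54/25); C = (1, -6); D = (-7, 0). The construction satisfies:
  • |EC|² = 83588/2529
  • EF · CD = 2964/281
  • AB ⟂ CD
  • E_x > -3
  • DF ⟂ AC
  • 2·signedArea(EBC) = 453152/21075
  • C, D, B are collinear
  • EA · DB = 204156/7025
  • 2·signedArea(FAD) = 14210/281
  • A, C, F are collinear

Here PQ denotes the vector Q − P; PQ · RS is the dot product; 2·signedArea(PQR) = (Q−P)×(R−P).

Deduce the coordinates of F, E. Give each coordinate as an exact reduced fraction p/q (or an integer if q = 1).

E = (-695/281, -1196/843)
F = (-399/281, 490/281)

1. F_x = -399/281  [A, C, F are collinear ∩ DF ⟂ AC]
2. F_y = 490/281  [A, C, F are collinear ∩ DF ⟂ AC]
   → F = (-399/281, 490/281)
3. E_x = -695/281  [2·signedArea(EBC) = 453152/21075 ∩ EF · CD = 2964/281]
4. E_y = -1196/843  [2·signedArea(EBC) = 453152/21075 ∩ EF · CD = 2964/281]
   → E = (-695/281, -1196/843)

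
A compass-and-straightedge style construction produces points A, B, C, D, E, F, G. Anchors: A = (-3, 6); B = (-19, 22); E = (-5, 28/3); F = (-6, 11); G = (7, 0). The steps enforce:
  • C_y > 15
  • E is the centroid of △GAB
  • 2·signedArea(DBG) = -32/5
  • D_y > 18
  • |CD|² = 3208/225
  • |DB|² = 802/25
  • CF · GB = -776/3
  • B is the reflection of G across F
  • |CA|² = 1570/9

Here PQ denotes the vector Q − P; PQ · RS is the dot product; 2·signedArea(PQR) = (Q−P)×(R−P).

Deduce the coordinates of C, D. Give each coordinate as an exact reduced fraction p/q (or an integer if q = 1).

C = (-12, 47/3)
D = (-74/5, 91/5)

1. C_x = -12  [line 26·x + -22·y + 1970/3 = 0 ∩ |CA|² = 1570/9]
2. C_y = 47/3  [line 26·x + -22·y + 1970/3 = 0 ∩ |CA|² = 1570/9]
   → C = (-12, 47/3)
3. D_x = -74/5  [line 22·x + 26·y + -738/5 = 0 ∩ |CD|² = 3208/225]
4. D_y = 91/5  [line 22·x + 26·y + -738/5 = 0 ∩ |CD|² = 3208/225]
   → D = (-74/5, 91/5)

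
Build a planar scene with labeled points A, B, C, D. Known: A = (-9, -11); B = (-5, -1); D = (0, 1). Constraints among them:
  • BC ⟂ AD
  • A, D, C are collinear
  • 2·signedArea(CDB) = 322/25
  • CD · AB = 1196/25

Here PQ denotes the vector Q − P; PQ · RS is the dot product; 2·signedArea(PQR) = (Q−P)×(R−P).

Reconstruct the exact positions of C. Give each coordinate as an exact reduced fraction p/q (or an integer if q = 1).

1. C_x = -69/25  [A, D, C are collinear ∩ BC ⟂ AD]
2. C_y = -67/25  [A, D, C are collinear ∩ BC ⟂ AD]
   → C = (-69/25, -67/25)

C = (-69/25, -67/25)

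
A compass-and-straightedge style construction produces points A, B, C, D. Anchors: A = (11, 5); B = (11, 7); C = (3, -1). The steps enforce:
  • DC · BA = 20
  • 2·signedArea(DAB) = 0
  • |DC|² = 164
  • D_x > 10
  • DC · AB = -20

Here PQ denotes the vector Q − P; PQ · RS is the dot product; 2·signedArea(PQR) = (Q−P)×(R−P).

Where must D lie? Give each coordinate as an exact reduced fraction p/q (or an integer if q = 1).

D = (11, 9)

1. D_x = 11  [2·signedArea(DAB) = 0 ∩ DC · BA = 20]
2. D_y = 9  [2·signedArea(DAB) = 0 ∩ DC · BA = 20]
   → D = (11, 9)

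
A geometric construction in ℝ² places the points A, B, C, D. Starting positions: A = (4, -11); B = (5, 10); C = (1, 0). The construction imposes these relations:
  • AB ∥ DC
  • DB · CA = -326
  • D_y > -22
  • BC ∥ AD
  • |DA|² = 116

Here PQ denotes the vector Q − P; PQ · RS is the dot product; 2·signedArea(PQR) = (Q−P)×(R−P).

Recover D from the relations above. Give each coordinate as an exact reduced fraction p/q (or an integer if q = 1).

D = (0, -21)

1. D_x = 0  [AB ∥ DC ∩ BC ∥ AD]
2. D_y = -21  [AB ∥ DC ∩ BC ∥ AD]
   → D = (0, -21)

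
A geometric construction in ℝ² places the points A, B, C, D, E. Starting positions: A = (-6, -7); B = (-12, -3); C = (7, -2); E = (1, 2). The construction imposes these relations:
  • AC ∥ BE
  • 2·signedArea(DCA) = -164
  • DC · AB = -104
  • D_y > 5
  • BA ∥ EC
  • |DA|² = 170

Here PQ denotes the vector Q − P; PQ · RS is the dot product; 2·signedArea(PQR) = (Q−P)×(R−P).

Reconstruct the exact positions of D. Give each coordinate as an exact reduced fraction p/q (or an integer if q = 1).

D = (-5, 6)

1. D_x = -5  [DC · AB = -104 ∩ 2·signedArea(DCA) = -164]
2. D_y = 6  [DC · AB = -104 ∩ 2·signedArea(DCA) = -164]
   → D = (-5, 6)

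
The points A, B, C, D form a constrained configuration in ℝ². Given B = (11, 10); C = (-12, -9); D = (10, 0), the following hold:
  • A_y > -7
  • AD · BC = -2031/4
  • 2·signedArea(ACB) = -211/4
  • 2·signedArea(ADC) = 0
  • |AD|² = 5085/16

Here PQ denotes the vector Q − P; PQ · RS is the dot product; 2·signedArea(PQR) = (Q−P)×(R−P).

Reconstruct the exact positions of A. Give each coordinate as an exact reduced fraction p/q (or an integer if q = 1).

A = (-13/2, -27/4)

1. A_x = -13/2  [2·signedArea(ADC) = 0 ∩ 2·signedArea(ACB) = -211/4]
2. A_y = -27/4  [2·signedArea(ADC) = 0 ∩ 2·signedArea(ACB) = -211/4]
   → A = (-13/2, -27/4)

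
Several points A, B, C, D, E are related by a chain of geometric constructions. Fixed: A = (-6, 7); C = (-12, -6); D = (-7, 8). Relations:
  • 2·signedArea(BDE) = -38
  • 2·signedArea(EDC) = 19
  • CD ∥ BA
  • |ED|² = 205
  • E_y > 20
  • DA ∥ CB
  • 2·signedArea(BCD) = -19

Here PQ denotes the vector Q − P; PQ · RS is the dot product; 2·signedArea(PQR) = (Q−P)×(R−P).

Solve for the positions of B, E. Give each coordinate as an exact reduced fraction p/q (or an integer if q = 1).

1. B_x = -11  [CD ∥ BA ∩ DA ∥ CB]
2. B_y = -7  [CD ∥ BA ∩ DA ∥ CB]
   → B = (-11, -7)
3. E_x = -1  [2·signedArea(EDC) = 19 ∩ 2·signedArea(BDE) = -38]
4. E_y = 21  [2·signedArea(EDC) = 19 ∩ 2·signedArea(BDE) = -38]
   → E = (-1, 21)

B = (-11, -7)
E = (-1, 21)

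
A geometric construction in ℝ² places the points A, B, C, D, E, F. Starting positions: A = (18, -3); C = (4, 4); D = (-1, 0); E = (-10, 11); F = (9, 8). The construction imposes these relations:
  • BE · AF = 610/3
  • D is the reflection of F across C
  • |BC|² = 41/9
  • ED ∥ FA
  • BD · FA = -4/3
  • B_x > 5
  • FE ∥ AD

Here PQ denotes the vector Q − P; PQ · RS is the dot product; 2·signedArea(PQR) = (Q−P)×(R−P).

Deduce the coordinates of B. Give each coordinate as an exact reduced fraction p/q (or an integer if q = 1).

B = (17/3, 16/3)

1. B_x = 17/3  [line 9·x + -11·y + 23/3 = 0 ∩ |BC|² = 41/9]
2. B_y = 16/3  [line 9·x + -11·y + 23/3 = 0 ∩ |BC|² = 41/9]
   → B = (17/3, 16/3)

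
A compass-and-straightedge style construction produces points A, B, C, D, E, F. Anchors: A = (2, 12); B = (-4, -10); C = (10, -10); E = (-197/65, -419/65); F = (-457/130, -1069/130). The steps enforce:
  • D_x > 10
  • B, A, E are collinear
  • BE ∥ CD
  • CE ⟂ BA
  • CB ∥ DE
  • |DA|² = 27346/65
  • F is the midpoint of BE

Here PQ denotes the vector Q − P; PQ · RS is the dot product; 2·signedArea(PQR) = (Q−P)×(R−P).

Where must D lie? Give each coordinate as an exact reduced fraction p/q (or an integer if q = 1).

D = (713/65, -419/65)

1. D_x = 713/65  [CB ∥ DE ∩ BE ∥ CD]
2. D_y = -419/65  [CB ∥ DE ∩ BE ∥ CD]
   → D = (713/65, -419/65)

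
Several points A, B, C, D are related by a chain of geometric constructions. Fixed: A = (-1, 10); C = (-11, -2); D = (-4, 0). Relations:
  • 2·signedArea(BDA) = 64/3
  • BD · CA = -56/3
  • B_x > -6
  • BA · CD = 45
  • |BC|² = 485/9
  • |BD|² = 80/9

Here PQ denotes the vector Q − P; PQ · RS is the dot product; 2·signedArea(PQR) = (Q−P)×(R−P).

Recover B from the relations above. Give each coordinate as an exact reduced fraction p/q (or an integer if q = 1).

B = (-16/3, 8/3)

1. B_x = -16/3  [BD · CA = -56/3 ∩ 2·signedArea(BDA) = 64/3]
2. B_y = 8/3  [BD · CA = -56/3 ∩ 2·signedArea(BDA) = 64/3]
   → B = (-16/3, 8/3)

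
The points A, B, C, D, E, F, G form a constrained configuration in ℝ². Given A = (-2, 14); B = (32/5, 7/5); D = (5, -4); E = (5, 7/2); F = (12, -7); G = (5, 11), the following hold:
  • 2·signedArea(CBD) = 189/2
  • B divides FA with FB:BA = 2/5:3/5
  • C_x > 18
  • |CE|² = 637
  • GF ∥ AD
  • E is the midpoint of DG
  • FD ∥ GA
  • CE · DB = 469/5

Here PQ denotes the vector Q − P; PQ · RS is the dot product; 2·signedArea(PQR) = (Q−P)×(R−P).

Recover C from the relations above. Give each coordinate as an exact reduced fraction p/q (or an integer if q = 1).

C = (19, -35/2)

1. C_x = 19  [2·signedArea(CBD) = 189/2 ∩ CE · DB = 469/5]
2. C_y = -35/2  [2·signedArea(CBD) = 189/2 ∩ CE · DB = 469/5]
   → C = (19, -35/2)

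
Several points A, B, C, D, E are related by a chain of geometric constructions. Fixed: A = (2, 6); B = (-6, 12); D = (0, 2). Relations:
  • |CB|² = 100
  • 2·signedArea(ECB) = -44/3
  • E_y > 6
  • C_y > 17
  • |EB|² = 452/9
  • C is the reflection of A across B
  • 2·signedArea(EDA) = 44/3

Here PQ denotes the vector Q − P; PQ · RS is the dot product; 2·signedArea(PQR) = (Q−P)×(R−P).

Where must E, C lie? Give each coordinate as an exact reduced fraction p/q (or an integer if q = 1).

C = (-14, 18)
E = (-4/3, 20/3)

1. C_x = -14  [C is the reflection of A across B]
2. C_y = 18  [C is the reflection of A across B]
   → C = (-14, 18)
3. E_x = -4/3  [2·signedArea(ECB) = -44/3 ∩ 2·signedArea(EDA) = 44/3]
4. E_y = 20/3  [2·signedArea(ECB) = -44/3 ∩ 2·signedArea(EDA) = 44/3]
   → E = (-4/3, 20/3)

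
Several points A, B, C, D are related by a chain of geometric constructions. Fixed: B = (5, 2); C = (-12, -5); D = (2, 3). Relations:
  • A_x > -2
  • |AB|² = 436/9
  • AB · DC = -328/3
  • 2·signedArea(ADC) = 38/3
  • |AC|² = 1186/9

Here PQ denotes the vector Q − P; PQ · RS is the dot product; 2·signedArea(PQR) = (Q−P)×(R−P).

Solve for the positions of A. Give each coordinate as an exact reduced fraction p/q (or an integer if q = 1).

1. A_x = -5/3  [2·signedArea(ADC) = 38/3 ∩ AB · DC = -328/3]
2. A_y = 0  [2·signedArea(ADC) = 38/3 ∩ AB · DC = -328/3]
   → A = (-5/3, 0)

A = (-5/3, 0)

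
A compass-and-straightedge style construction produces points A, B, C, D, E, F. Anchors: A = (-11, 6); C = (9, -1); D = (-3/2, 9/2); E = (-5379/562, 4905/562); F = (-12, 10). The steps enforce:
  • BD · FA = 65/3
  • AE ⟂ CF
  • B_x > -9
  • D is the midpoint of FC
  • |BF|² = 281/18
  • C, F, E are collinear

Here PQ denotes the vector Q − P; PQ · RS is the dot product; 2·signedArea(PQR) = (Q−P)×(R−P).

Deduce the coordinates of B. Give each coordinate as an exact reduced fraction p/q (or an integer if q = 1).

B = (-17/2, 49/6)

1. B_x = -17/2  [line -1·x + 4·y + -247/6 = 0 ∩ |BF|² = 281/18]
2. B_y = 49/6  [line -1·x + 4·y + -247/6 = 0 ∩ |BF|² = 281/18]
   → B = (-17/2, 49/6)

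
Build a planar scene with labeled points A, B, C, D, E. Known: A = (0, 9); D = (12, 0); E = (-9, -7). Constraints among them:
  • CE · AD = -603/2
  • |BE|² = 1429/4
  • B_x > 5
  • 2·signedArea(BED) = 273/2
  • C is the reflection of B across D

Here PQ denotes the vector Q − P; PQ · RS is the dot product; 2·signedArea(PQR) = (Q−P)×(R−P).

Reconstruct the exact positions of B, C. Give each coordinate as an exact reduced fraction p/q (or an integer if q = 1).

1. B_x = 6  [line -7·x + 21·y + -105/2 = 0 ∩ |BE|² = 1429/4]
2. B_y = 9/2  [line -7·x + 21·y + -105/2 = 0 ∩ |BE|² = 1429/4]
   → B = (6, 9/2)
3. C_x = 18  [C is the reflection of B across D]
4. C_y = -9/2  [C is the reflection of B across D]
   → C = (18, -9/2)

B = (6, 9/2)
C = (18, -9/2)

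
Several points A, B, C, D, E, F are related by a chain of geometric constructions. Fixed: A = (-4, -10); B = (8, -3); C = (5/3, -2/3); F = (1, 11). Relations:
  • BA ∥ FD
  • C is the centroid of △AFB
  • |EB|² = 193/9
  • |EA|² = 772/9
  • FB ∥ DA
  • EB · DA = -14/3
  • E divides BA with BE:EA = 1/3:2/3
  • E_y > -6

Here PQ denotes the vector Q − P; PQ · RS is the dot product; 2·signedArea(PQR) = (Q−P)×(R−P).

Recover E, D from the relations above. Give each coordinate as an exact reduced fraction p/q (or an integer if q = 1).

1. E_x = 4  [E divides BA with BE:EA = 1/3:2/3]
2. E_y = -16/3  [E divides BA with BE:EA = 1/3:2/3]
   → E = (4, -16/3)
3. D_x = -11  [FB ∥ DA ∩ BA ∥ FD]
4. D_y = 4  [FB ∥ DA ∩ BA ∥ FD]
   → D = (-11, 4)

D = (-11, 4)
E = (4, -16/3)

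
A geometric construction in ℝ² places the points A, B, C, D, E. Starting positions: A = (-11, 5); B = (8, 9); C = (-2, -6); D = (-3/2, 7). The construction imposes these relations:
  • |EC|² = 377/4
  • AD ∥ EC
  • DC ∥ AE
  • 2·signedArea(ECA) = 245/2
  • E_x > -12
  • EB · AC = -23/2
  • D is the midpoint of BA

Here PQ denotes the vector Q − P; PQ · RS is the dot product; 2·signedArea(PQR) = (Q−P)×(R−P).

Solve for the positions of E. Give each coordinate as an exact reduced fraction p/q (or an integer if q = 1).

E = (-23/2, -8)

1. E_x = -23/2  [AD ∥ EC ∩ DC ∥ AE]
2. E_y = -8  [AD ∥ EC ∩ DC ∥ AE]
   → E = (-23/2, -8)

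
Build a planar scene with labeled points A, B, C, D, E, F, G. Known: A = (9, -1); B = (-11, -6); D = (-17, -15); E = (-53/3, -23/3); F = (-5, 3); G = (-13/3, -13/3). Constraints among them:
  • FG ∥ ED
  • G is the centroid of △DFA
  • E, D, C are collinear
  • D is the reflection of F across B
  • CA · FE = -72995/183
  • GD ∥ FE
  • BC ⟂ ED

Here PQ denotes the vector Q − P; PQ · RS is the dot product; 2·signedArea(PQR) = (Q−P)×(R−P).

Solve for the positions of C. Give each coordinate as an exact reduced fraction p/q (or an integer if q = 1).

C = (-2167/122, -807/122)

1. C_x = -2167/122  [E, D, C are collinear ∩ BC ⟂ ED]
2. C_y = -807/122  [E, D, C are collinear ∩ BC ⟂ ED]
   → C = (-2167/122, -807/122)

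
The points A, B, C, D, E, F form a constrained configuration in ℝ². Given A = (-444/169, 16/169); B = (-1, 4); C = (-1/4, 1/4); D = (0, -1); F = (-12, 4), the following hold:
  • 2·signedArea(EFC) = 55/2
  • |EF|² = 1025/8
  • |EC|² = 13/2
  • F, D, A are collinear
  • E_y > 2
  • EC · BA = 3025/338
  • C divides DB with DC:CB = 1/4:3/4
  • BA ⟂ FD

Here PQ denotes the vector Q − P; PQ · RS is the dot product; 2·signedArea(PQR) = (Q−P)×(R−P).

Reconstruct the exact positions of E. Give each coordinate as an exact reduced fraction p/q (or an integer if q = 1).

1. E_x = -3/4  [EC · BA = 3025/338 ∩ 2·signedArea(EFC) = 55/2]
2. E_y = 11/4  [EC · BA = 3025/338 ∩ 2·signedArea(EFC) = 55/2]
   → E = (-3/4, 11/4)

E = (-3/4, 11/4)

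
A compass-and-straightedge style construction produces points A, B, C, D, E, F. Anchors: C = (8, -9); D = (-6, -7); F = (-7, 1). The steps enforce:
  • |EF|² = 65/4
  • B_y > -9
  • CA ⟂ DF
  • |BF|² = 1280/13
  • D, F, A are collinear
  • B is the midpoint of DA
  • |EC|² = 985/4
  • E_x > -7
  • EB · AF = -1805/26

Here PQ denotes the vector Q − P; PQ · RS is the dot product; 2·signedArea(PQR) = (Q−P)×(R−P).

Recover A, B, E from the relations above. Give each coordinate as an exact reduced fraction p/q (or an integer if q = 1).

1. A_x = -72/13  [D, F, A are collinear ∩ CA ⟂ DF]
2. A_y = -139/13  [D, F, A are collinear ∩ CA ⟂ DF]
   → A = (-72/13, -139/13)
3. B_x = -75/13  [B is the midpoint of DA]
4. B_y = -115/13  [B is the midpoint of DA]
   → B = (-75/13, -115/13)
5. E_x = -13/2  [line 19/13·x + -152/13·y + -665/26 = 0 ∩ |EF|² = 65/4]
6. E_y = -3  [line 19/13·x + -152/13·y + -665/26 = 0 ∩ |EF|² = 65/4]
   → E = (-13/2, -3)

A = (-72/13, -139/13)
B = (-75/13, -115/13)
E = (-13/2, -3)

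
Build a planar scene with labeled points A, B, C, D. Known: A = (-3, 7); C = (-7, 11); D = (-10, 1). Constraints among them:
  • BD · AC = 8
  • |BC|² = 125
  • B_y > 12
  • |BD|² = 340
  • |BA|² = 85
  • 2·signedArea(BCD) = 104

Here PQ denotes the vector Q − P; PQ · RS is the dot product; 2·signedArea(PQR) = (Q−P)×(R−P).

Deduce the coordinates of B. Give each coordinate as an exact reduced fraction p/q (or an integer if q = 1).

1. B_x = 4  [2·signedArea(BCD) = 104 ∩ BD · AC = 8]
2. B_y = 13  [2·signedArea(BCD) = 104 ∩ BD · AC = 8]
   → B = (4, 13)

B = (4, 13)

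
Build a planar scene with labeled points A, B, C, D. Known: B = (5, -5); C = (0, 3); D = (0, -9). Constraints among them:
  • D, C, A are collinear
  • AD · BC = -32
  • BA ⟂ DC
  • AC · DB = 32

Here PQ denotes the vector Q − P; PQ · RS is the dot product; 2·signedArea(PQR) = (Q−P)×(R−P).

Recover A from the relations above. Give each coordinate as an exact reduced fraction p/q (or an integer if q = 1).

A = (0, -5)

1. A_x = 0  [D, C, A are collinear ∩ BA ⟂ DC]
2. A_y = -5  [D, C, A are collinear ∩ BA ⟂ DC]
   → A = (0, -5)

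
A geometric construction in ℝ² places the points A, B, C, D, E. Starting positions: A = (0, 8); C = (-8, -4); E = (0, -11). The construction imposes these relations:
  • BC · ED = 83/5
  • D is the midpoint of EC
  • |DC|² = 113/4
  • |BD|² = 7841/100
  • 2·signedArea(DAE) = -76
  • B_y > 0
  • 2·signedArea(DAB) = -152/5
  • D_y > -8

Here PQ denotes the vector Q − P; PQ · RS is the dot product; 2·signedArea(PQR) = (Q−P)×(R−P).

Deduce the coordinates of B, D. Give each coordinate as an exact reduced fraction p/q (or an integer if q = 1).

1. D_x = -4  [D is the midpoint of EC]
2. D_y = -15/2  [D is the midpoint of EC]
   → D = (-4, -15/2)
3. B_x = 0  [BC · ED = 83/5 ∩ 2·signedArea(DAB) = -152/5]
4. B_y = 2/5  [BC · ED = 83/5 ∩ 2·signedArea(DAB) = -152/5]
   → B = (0, 2/5)

B = (0, 2/5)
D = (-4, -15/2)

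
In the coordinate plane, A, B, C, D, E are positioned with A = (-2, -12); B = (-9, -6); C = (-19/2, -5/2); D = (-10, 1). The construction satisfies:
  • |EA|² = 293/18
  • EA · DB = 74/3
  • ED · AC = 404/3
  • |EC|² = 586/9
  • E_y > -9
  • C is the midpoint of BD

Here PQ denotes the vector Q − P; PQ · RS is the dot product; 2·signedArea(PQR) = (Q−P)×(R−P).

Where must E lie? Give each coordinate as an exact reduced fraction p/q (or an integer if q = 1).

E = (-9/2, -53/6)

1. E_x = -9/2  [EA · DB = 74/3 ∩ ED · AC = 404/3]
2. E_y = -53/6  [EA · DB = 74/3 ∩ ED · AC = 404/3]
   → E = (-9/2, -53/6)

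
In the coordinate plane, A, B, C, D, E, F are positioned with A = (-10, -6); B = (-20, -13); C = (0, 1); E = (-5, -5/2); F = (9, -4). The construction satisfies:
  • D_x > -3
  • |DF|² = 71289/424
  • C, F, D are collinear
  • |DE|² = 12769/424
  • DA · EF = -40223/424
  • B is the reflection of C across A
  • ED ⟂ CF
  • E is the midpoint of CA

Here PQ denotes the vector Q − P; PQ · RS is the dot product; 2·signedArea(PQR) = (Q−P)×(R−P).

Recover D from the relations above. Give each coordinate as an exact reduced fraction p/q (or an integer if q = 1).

D = (-495/212, 487/212)

1. D_x = -495/212  [C, F, D are collinear ∩ ED ⟂ CF]
2. D_y = 487/212  [C, F, D are collinear ∩ ED ⟂ CF]
   → D = (-495/212, 487/212)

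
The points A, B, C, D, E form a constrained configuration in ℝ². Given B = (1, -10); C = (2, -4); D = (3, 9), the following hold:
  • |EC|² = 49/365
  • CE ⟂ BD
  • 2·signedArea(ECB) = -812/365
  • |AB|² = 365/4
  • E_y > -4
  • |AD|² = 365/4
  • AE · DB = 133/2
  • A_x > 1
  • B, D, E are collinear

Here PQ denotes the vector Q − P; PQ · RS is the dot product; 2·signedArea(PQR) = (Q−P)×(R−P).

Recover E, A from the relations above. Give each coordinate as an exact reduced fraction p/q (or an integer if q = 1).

1. E_x = 597/365  [B, D, E are collinear ∩ CE ⟂ BD]
2. E_y = -1446/365  [B, D, E are collinear ∩ CE ⟂ BD]
   → E = (597/365, -1446/365)
3. A_x = 2  [line 2·x + 19·y + 11/2 = 0 ∩ |AB|² = 365/4]
4. A_y = -1/2  [line 2·x + 19·y + 11/2 = 0 ∩ |AB|² = 365/4]
   → A = (2, -1/2)

A = (2, -1/2)
E = (597/365, -1446/365)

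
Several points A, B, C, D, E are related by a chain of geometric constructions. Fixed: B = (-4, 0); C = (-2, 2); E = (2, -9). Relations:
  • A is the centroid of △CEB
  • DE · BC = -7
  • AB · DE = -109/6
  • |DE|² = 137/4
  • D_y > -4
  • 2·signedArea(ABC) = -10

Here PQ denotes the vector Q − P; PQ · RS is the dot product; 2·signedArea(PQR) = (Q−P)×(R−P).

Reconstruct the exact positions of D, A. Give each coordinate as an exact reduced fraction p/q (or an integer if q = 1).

1. D_x = 0  [line -2·x + -2·y + -7 = 0 ∩ |DE|² = 137/4]
2. D_y = -7/2  [line -2·x + -2·y + -7 = 0 ∩ |DE|² = 137/4]
   → D = (0, -7/2)
3. A_x = -4/3  [A is the centroid of △CEB]
4. A_y = -7/3  [A is the centroid of △CEB]
   → A = (-4/3, -7/3)

A = (-4/3, -7/3)
D = (0, -7/2)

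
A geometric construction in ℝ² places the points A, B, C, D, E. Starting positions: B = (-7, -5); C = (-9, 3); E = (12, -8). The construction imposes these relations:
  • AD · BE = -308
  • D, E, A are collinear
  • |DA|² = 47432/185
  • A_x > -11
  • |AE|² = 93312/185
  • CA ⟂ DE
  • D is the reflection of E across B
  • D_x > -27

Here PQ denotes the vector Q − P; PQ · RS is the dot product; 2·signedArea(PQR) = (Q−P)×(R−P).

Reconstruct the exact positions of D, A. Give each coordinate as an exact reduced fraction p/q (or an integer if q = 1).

A = (-1884/185, -832/185)
D = (-26, -2)

1. D_x = -26  [D is the reflection of E across B]
2. D_y = -2  [D is the reflection of E across B]
   → D = (-26, -2)
3. A_x = -1884/185  [D, E, A are collinear ∩ CA ⟂ DE]
4. A_y = -832/185  [D, E, A are collinear ∩ CA ⟂ DE]
   → A = (-1884/185, -832/185)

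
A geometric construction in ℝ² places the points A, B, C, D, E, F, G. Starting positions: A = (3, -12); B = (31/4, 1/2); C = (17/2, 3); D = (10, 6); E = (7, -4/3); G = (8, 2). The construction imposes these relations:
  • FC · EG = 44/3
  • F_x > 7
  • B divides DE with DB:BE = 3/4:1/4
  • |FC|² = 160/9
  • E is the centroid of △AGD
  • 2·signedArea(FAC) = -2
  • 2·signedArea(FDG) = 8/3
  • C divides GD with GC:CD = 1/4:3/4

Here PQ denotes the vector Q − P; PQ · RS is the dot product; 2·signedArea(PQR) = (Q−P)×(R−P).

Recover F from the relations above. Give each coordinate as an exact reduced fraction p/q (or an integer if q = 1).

F = (43/6, -1)

1. F_x = 43/6  [2·signedArea(FDG) = 8/3 ∩ 2·signedArea(FAC) = -2]
2. F_y = -1  [2·signedArea(FDG) = 8/3 ∩ 2·signedArea(FAC) = -2]
   → F = (43/6, -1)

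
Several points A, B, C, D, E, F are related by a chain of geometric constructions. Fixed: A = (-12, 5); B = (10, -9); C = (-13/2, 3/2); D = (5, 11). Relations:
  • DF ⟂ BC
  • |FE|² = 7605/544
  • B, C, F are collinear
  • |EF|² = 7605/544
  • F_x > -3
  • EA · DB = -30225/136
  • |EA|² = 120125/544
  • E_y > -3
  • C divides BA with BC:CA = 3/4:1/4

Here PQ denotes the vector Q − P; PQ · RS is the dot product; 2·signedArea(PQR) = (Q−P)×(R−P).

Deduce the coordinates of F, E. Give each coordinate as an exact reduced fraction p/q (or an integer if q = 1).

1. F_x = -89/34  [B, C, F are collinear ∩ DF ⟂ BC]
2. F_y = -33/34  [B, C, F are collinear ∩ DF ⟂ BC]
   → F = (-89/34, -33/34)
3. E_x = 73/136  [line -5·x + 20·y + 8465/136 = 0 ∩ |EA|² = 120125/544]
4. E_y = -405/136  [line -5·x + 20·y + 8465/136 = 0 ∩ |EA|² = 120125/544]
   → E = (73/136, -405/136)

E = (73/136, -405/136)
F = (-89/34, -33/34)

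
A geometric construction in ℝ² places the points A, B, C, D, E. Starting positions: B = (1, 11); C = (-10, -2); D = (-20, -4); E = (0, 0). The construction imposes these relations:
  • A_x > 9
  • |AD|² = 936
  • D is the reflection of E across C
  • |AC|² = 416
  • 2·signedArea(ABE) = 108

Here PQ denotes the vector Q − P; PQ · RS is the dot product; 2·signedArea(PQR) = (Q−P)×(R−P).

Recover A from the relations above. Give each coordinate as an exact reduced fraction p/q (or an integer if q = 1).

A = (10, 2)

1. A_x = 10  [line 11·x + -1·y + -108 = 0 ∩ |AD|² = 936]
2. A_y = 2  [line 11·x + -1·y + -108 = 0 ∩ |AD|² = 936]
   → A = (10, 2)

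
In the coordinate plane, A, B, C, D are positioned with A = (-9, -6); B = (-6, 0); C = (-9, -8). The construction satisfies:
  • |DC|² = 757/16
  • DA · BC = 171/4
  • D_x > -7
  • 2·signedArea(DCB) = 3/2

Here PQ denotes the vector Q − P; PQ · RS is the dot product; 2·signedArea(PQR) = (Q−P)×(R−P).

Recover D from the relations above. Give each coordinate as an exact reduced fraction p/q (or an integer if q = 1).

D = (-27/4, -3/2)

1. D_x = -27/4  [2·signedArea(DCB) = 3/2 ∩ DA · BC = 171/4]
2. D_y = -3/2  [2·signedArea(DCB) = 3/2 ∩ DA · BC = 171/4]
   → D = (-27/4, -3/2)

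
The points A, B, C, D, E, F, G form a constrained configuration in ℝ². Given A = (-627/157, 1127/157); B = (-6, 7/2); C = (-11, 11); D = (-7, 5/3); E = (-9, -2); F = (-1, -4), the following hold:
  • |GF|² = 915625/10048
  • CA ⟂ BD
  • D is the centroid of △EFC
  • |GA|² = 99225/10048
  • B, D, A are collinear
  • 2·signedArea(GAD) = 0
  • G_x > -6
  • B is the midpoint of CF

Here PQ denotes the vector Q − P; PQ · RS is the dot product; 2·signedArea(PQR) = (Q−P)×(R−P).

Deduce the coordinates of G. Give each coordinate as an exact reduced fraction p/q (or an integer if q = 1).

1. G_x = -3453/628  [line 2596/471·x + -472/157·y + 6844/157 = 0 ∩ |GF|² = 915625/10048]
2. G_y = 5551/1256  [line 2596/471·x + -472/157·y + 6844/157 = 0 ∩ |GF|² = 915625/10048]
   → G = (-3453/628, 5551/1256)

G = (-3453/628, 5551/1256)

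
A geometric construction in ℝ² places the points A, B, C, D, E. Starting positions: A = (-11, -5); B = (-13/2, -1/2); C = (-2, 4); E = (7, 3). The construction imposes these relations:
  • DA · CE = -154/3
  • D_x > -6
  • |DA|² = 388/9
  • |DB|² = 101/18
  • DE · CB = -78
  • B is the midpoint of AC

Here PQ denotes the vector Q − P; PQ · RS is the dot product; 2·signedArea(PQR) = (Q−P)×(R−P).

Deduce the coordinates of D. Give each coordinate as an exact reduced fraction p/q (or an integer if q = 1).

1. D_x = -5  [DE · CB = -78 ∩ DA · CE = -154/3]
2. D_y = -7/3  [DE · CB = -78 ∩ DA · CE = -154/3]
   → D = (-5, -7/3)

D = (-5, -7/3)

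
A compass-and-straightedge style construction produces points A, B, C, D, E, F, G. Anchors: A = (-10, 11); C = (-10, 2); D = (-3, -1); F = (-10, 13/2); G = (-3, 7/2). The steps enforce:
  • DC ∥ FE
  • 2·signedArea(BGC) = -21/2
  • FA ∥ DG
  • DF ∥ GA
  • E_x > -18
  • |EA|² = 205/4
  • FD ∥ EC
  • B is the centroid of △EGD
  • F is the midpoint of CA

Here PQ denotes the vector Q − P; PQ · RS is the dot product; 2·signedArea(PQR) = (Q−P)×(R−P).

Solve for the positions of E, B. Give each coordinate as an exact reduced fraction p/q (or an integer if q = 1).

1. E_x = -17  [FD ∥ EC ∩ DC ∥ FE]
2. E_y = 19/2  [FD ∥ EC ∩ DC ∥ FE]
   → E = (-17, 19/2)
3. B_x = -23/3  [B is the centroid of △EGD]
4. B_y = 4  [B is the centroid of △EGD]
   → B = (-23/3, 4)

B = (-23/3, 4)
E = (-17, 19/2)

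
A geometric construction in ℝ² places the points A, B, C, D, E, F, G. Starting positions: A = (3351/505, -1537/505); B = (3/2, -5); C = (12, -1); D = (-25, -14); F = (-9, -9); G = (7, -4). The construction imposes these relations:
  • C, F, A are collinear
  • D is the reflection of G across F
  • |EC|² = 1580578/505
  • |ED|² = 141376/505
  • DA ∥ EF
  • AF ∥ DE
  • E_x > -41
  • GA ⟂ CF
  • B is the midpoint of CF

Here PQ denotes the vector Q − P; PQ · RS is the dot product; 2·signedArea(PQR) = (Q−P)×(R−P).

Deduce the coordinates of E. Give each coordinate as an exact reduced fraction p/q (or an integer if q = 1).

E = (-20521/505, -10078/505)

1. E_x = -20521/505  [DA ∥ EF ∩ AF ∥ DE]
2. E_y = -10078/505  [DA ∥ EF ∩ AF ∥ DE]
   → E = (-20521/505, -10078/505)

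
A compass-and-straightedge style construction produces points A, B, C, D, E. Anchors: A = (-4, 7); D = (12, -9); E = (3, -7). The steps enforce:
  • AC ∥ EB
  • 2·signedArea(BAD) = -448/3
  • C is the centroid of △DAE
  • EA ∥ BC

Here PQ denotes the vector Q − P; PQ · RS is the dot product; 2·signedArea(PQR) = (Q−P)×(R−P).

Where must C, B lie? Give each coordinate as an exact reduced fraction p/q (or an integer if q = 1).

1. C_x = 11/3  [C is the centroid of △DAE]
2. C_y = -3  [C is the centroid of △DAE]
   → C = (11/3, -3)
3. B_x = 32/3  [EA ∥ BC ∩ AC ∥ EB]
4. B_y = -17  [EA ∥ BC ∩ AC ∥ EB]
   → B = (32/3, -17)

B = (32/3, -17)
C = (11/3, -3)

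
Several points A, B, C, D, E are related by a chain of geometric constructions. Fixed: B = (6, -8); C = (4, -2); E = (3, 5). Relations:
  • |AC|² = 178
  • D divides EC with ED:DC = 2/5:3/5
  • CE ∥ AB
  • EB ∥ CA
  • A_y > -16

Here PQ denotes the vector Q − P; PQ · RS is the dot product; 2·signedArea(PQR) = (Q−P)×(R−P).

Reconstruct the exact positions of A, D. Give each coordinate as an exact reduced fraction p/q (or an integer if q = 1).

1. A_x = 7  [CE ∥ AB ∩ EB ∥ CA]
2. A_y = -15  [CE ∥ AB ∩ EB ∥ CA]
   → A = (7, -15)
3. D_x = 17/5  [D divides EC with ED:DC = 2/5:3/5]
4. D_y = 11/5  [D divides EC with ED:DC = 2/5:3/5]
   → D = (17/5, 11/5)

A = (7, -15)
D = (17/5, 11/5)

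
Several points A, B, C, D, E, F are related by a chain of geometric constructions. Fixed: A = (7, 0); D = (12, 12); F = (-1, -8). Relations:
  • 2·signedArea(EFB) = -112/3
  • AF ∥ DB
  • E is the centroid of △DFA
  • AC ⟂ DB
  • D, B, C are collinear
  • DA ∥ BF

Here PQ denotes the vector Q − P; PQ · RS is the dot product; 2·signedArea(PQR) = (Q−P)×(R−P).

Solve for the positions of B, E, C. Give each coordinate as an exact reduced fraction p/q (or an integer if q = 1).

B = (4, 4)
C = (7/2, 7/2)
E = (6, 4/3)

1. B_x = 4  [DA ∥ BF ∩ AF ∥ DB]
2. B_y = 4  [DA ∥ BF ∩ AF ∥ DB]
   → B = (4, 4)
3. E_x = 6  [E is the centroid of △DFA]
4. E_y = 4/3  [E is the centroid of △DFA]
   → E = (6, 4/3)
5. C_x = 7/2  [D, B, C are collinear ∩ AC ⟂ DB]
6. C_y = 7/2  [D, B, C are collinear ∩ AC ⟂ DB]
   → C = (7/2, 7/2)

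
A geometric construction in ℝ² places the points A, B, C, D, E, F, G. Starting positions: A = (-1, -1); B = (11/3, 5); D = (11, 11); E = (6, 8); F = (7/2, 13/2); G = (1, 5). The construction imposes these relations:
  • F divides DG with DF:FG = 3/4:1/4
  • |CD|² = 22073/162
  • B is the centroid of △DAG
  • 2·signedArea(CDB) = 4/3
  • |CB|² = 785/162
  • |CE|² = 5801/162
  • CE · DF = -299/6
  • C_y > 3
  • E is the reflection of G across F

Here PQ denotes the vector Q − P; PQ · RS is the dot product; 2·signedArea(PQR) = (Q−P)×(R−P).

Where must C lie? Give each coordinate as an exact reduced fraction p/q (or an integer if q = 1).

1. C_x = 37/18  [2·signedArea(CDB) = 4/3 ∩ CE · DF = -299/6]
2. C_y = 7/2  [2·signedArea(CDB) = 4/3 ∩ CE · DF = -299/6]
   → C = (37/18, 7/2)

C = (37/18, 7/2)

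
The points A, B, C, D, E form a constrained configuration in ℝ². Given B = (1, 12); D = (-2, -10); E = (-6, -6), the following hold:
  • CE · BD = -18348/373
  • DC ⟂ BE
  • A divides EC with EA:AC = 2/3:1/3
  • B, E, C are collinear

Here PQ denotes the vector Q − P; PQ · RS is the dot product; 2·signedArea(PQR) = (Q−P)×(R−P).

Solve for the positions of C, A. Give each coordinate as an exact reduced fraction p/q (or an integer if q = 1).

A = (-7330/1119, -2766/373)
C = (-2546/373, -3030/373)

1. C_x = -2546/373  [B, E, C are collinear ∩ DC ⟂ BE]
2. C_y = -3030/373  [B, E, C are collinear ∩ DC ⟂ BE]
   → C = (-2546/373, -3030/373)
3. A_x = -7330/1119  [A divides EC with EA:AC = 2/3:1/3]
4. A_y = -2766/373  [A divides EC with EA:AC = 2/3:1/3]
   → A = (-7330/1119, -2766/373)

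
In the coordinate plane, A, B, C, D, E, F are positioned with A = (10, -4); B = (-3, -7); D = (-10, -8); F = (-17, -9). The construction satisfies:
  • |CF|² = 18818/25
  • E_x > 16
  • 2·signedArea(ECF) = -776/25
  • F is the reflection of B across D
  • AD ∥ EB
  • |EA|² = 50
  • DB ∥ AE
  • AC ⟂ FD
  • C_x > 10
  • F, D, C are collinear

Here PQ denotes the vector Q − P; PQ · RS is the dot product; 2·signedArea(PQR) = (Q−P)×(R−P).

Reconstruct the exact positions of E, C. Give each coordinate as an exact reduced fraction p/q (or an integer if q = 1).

1. E_x = 17  [AD ∥ EB ∩ DB ∥ AE]
2. E_y = -3  [AD ∥ EB ∩ DB ∥ AE]
   → E = (17, -3)
3. C_x = 254/25  [F, D, C are collinear ∩ AC ⟂ FD]
4. C_y = -128/25  [F, D, C are collinear ∩ AC ⟂ FD]
   → C = (254/25, -128/25)

C = (254/25, -128/25)
E = (17, -3)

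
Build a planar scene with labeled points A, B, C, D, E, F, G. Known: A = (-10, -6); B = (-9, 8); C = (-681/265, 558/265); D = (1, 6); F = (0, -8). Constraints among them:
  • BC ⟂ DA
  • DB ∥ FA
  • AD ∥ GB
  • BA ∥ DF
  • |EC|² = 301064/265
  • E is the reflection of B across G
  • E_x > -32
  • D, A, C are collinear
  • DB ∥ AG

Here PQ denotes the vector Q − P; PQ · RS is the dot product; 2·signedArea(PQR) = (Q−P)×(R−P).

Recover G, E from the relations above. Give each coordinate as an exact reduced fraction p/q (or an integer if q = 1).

E = (-31, -16)
G = (-20, -4)

1. G_x = -20  [AD ∥ GB ∩ DB ∥ AG]
2. G_y = -4  [AD ∥ GB ∩ DB ∥ AG]
   → G = (-20, -4)
3. E_x = -31  [E is the reflection of B across G]
4. E_y = -16  [E is the reflection of B across G]
   → E = (-31, -16)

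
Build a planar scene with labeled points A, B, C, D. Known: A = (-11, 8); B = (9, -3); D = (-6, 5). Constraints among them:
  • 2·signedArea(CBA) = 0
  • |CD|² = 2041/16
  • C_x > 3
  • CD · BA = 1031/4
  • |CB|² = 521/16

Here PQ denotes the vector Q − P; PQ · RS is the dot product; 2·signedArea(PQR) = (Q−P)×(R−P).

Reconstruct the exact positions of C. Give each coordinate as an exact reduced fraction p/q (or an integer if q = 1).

1. C_x = 4  [2·signedArea(CBA) = 0 ∩ CD · BA = 1031/4]
2. C_y = -1/4  [2·signedArea(CBA) = 0 ∩ CD · BA = 1031/4]
   → C = (4, -1/4)

C = (4, -1/4)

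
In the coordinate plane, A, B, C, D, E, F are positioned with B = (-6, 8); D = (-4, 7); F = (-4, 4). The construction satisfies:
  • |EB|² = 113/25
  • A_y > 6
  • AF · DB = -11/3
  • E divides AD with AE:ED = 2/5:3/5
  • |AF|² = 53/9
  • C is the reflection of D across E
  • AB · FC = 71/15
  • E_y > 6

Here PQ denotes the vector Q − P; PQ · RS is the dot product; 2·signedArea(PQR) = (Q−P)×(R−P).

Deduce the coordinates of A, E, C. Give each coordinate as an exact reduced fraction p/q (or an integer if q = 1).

1. A_x = -14/3  [line 2·x + -1·y + 47/3 = 0 ∩ |AF|² = 53/9]
2. A_y = 19/3  [line 2·x + -1·y + 47/3 = 0 ∩ |AF|² = 53/9]
   → A = (-14/3, 19/3)
3. E_x = -22/5  [E divides AD with AE:ED = 2/5:3/5]
4. E_y = 33/5  [E divides AD with AE:ED = 2/5:3/5]
   → E = (-22/5, 33/5)
5. C_x = -24/5  [AB · FC = 71/15 ∩ C is the reflection of D across E]
6. C_y = 31/5  [AB · FC = 71/15 ∩ C is the reflection of D across E]
   → C = (-24/5, 31/5)

A = (-14/3, 19/3)
C = (-24/5, 31/5)
E = (-22/5, 33/5)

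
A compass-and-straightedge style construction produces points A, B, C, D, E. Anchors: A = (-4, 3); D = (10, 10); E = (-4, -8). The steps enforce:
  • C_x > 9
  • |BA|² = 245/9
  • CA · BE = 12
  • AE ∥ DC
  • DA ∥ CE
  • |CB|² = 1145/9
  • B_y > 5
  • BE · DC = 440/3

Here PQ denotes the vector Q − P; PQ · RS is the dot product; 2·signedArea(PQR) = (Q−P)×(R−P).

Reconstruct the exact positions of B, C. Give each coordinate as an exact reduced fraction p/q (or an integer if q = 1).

B = (2/3, 16/3)
C = (10, -1)

1. C_x = 10  [DA ∥ CE ∩ AE ∥ DC]
2. C_y = -1  [DA ∥ CE ∩ AE ∥ DC]
   → C = (10, -1)
3. B_x = 2/3  [BE · DC = 440/3 ∩ CA · BE = 12]
4. B_y = 16/3  [BE · DC = 440/3 ∩ CA · BE = 12]
   → B = (2/3, 16/3)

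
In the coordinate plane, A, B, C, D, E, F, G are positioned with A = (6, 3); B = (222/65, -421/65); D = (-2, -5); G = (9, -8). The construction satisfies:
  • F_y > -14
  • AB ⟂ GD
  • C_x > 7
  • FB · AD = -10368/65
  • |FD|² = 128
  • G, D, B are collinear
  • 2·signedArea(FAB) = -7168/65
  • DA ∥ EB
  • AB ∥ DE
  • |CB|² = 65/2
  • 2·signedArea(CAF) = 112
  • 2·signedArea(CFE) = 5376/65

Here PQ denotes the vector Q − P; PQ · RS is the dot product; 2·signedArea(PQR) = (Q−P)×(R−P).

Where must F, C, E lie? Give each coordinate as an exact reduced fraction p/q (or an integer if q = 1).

C = (15/2, -5/2)
E = (-298/65, -941/65)
F = (-10, -13)

1. F_x = -10  [FB · AD = -10368/65 ∩ 2·signedArea(FAB) = -7168/65]
2. F_y = -13  [FB · AD = -10368/65 ∩ 2·signedArea(FAB) = -7168/65]
   → F = (-10, -13)
3. C_x = 15/2  [line 16·x + -16·y + -160 = 0 ∩ |CB|² = 65/2]
4. C_y = -5/2  [line 16·x + -16·y + -160 = 0 ∩ |CB|² = 65/2]
   → C = (15/2, -5/2)
5. E_x = -298/65  [DA ∥ EB ∩ AB ∥ DE]
6. E_y = -941/65  [DA ∥ EB ∩ AB ∥ DE]
   → E = (-298/65, -941/65)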